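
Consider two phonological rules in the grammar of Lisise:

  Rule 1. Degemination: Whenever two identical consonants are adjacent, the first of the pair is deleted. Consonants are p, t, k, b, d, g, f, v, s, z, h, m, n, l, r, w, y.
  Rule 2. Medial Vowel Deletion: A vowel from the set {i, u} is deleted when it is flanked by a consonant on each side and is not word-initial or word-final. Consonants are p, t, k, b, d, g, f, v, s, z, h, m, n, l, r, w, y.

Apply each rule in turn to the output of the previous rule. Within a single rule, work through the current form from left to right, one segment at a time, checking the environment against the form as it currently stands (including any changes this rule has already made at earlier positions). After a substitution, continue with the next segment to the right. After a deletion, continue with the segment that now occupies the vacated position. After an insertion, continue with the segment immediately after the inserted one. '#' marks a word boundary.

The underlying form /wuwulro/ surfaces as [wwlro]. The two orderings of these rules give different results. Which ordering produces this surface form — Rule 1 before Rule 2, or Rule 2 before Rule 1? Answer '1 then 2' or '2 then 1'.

1 then 2

Order 1 then 2:
  1 Degemination: no change — [wuwulro]
  2 Medial Vowel Deletion: [wuwulro] → [wwlro]
  result: [wwlro]
Order 2 then 1:
  2 Medial Vowel Deletion: [wuwulro] → [wwlro]
  1 Degemination: [wwlro] → [wlro]
  result: [wlro]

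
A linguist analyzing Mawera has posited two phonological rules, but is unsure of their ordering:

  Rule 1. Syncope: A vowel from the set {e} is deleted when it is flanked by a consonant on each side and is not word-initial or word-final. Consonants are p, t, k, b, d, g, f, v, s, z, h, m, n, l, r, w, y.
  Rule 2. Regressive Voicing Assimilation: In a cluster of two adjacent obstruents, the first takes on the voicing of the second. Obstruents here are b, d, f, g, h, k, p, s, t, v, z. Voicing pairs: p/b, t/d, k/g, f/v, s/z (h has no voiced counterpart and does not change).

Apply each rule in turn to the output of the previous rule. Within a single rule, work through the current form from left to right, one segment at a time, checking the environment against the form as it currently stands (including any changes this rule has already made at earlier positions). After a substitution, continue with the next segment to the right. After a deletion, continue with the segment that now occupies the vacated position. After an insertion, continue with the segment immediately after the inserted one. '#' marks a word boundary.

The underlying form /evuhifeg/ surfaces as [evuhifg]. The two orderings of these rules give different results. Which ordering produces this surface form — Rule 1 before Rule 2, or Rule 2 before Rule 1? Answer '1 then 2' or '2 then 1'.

2 then 1

Order 1 then 2:
  1 Syncope: [evuhifeg] → [evuhifg]
  2 Regressive Voicing Assimilation: [evuhifg] → [evuhivg]
  result: [evuhivg]
Order 2 then 1:
  2 Regressive Voicing Assimilation: no change — [evuhifeg]
  1 Syncope: [evuhifeg] → [evuhifg]
  result: [evuhifg]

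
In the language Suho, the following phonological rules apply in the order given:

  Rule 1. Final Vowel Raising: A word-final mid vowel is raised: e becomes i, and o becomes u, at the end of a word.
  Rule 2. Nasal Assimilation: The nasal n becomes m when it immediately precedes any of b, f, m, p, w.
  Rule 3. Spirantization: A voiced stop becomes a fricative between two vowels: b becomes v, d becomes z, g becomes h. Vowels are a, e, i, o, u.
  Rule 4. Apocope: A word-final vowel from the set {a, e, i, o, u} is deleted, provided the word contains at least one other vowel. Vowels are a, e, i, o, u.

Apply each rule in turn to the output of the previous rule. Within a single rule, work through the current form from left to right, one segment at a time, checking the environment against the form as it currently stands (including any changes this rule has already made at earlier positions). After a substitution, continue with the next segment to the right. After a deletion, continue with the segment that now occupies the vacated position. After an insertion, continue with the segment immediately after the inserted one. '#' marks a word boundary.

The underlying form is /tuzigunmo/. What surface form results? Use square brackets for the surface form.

[tuzihumm]

Rule 1 Final Vowel Raising: [tuzigunmo] → [tuzigunmu]
Rule 2 Nasal Assimilation: [tuzigunmu] → [tuzigummu]
Rule 3 Spirantization: [tuzigummu] → [tuzihummu]
Rule 4 Apocope: [tuzihummu] → [tuzihumm]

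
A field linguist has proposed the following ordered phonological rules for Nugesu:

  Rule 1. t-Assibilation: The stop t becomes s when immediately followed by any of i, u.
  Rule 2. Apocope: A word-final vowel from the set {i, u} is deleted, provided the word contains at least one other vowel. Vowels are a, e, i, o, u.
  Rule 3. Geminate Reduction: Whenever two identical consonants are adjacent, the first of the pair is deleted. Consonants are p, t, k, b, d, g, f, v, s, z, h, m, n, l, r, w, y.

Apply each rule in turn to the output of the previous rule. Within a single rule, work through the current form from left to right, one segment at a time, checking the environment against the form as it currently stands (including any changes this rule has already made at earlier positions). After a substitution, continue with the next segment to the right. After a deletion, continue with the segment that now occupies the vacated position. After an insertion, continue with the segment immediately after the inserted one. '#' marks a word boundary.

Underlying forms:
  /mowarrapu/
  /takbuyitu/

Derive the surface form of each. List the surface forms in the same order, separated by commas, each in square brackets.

/mowarrapu/:
  Rule 1 t-Assibilation: no change — [mowarrapu]
  Rule 2 Apocope: [mowarrapu] → [mowarrap]
  Rule 3 Geminate Reduction: [mowarrap] → [mowarap]
/takbuyitu/:
  Rule 1 t-Assibilation: [takbuyitu] → [takbuyisu]
  Rule 2 Apocope: [takbuyisu] → [takbuyis]
  Rule 3 Geminate Reduction: no change — [takbuyis]

[mowarap], [takbuyis]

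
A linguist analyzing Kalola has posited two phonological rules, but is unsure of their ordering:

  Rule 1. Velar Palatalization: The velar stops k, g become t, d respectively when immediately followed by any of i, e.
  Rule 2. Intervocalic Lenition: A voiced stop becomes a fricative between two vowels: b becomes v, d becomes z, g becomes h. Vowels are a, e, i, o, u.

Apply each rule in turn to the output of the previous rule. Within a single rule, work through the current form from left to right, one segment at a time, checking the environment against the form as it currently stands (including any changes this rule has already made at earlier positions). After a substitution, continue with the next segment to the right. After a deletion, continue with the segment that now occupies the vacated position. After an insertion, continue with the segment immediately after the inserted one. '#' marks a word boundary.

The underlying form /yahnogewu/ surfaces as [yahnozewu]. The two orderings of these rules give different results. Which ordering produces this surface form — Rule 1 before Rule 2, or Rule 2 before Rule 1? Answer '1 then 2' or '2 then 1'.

Order 1 then 2:
  1 Velar Palatalization: [yahnogewu] → [yahnodewu]
  2 Intervocalic Lenition: [yahnodewu] → [yahnozewu]
  result: [yahnozewu]
Order 2 then 1:
  2 Intervocalic Lenition: [yahnogewu] → [yahnohewu]
  1 Velar Palatalization: no change — [yahnohewu]
  result: [yahnohewu]

1 then 2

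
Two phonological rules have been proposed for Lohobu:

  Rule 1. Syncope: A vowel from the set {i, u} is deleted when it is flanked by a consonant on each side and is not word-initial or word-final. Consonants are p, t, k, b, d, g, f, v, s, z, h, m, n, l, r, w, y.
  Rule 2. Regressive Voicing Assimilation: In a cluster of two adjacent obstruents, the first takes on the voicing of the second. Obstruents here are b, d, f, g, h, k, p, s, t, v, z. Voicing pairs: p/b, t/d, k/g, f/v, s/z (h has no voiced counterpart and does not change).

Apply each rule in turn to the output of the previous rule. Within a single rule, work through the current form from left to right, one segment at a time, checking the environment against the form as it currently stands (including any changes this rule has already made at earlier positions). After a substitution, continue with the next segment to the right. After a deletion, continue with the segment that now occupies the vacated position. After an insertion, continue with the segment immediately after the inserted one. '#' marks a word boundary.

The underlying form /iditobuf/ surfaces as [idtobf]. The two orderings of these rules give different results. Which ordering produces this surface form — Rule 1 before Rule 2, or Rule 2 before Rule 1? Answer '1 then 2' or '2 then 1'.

2 then 1

Order 1 then 2:
  1 Syncope: [iditobuf] → [idtobf]
  2 Regressive Voicing Assimilation: [idtobf] → [ittopf]
  result: [ittopf]
Order 2 then 1:
  2 Regressive Voicing Assimilation: no change — [iditobuf]
  1 Syncope: [iditobuf] → [idtobf]
  result: [idtobf]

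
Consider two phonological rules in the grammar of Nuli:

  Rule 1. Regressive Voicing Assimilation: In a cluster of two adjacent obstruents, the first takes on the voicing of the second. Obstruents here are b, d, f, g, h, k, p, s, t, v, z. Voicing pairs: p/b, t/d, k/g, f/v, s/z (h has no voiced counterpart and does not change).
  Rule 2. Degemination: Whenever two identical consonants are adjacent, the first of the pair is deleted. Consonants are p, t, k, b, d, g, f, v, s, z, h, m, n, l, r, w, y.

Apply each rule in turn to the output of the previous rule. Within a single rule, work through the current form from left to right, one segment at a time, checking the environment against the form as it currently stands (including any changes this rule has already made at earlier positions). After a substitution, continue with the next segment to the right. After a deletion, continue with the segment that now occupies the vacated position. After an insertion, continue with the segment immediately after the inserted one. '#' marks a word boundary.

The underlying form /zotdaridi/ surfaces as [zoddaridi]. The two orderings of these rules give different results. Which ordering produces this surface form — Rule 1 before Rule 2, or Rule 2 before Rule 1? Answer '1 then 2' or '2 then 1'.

2 then 1

Order 1 then 2:
  1 Regressive Voicing Assimilation: [zotdaridi] → [zoddaridi]
  2 Degemination: [zoddaridi] → [zodaridi]
  result: [zodaridi]
Order 2 then 1:
  2 Degemination: no change — [zotdaridi]
  1 Regressive Voicing Assimilation: [zotdaridi] → [zoddaridi]
  result: [zoddaridi]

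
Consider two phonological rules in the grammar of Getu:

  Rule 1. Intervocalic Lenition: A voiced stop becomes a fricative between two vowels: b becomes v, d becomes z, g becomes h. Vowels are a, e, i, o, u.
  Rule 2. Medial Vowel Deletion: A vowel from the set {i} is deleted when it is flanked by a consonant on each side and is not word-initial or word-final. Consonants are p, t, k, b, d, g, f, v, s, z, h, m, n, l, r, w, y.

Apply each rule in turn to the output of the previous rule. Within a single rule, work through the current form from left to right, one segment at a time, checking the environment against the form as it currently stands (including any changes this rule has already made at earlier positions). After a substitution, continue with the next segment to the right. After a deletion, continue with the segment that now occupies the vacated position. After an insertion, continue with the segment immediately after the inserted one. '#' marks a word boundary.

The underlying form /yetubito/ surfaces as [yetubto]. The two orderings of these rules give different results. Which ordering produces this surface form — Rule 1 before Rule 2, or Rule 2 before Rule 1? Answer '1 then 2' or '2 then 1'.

2 then 1

Order 1 then 2:
  1 Intervocalic Lenition: [yetubito] → [yetuvito]
  2 Medial Vowel Deletion: [yetuvito] → [yetuvto]
  result: [yetuvto]
Order 2 then 1:
  2 Medial Vowel Deletion: [yetubito] → [yetubto]
  1 Intervocalic Lenition: no change — [yetubto]
  result: [yetubto]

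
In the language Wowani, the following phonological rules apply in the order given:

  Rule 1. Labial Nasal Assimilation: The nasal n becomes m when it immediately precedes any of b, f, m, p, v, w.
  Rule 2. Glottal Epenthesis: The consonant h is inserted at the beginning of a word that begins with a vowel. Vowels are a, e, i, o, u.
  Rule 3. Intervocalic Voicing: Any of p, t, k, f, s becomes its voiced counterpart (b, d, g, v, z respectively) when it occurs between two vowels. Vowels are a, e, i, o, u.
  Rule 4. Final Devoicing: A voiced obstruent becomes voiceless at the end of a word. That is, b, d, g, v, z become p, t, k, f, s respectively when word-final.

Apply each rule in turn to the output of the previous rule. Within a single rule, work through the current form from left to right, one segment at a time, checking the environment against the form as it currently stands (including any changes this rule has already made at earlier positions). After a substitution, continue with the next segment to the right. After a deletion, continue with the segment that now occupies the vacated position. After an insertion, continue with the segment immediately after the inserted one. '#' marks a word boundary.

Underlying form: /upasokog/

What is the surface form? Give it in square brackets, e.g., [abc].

Rule 1 Labial Nasal Assimilation: no change — [upasokog]
Rule 2 Glottal Epenthesis: [upasokog] → [hupasokog]
Rule 3 Intervocalic Voicing: [hupasokog] → [hubazogog]
Rule 4 Final Devoicing: [hubazogog] → [hubazogok]

[hubazogok]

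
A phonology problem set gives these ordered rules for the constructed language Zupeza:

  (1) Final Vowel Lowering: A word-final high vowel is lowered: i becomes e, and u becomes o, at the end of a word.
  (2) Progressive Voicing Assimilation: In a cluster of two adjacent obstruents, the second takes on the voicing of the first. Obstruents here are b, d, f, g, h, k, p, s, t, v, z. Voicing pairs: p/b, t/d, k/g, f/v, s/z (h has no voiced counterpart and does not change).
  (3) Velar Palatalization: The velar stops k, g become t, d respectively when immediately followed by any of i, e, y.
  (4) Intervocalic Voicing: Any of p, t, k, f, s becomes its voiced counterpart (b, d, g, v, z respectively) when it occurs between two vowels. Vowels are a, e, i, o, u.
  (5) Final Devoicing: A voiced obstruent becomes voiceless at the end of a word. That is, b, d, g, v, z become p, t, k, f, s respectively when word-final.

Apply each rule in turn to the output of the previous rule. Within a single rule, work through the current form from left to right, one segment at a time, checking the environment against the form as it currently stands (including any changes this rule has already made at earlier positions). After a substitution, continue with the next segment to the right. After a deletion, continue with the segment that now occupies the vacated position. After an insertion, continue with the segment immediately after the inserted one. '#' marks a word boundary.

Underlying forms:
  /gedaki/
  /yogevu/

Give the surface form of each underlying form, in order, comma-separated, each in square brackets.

/gedaki/:
  (1) Final Vowel Lowering: [gedaki] → [gedake]
  (2) Progressive Voicing Assimilation: no change — [gedake]
  (3) Velar Palatalization: [gedake] → [dedate]
  (4) Intervocalic Voicing: [dedate] → [dedade]
  (5) Final Devoicing: no change — [dedade]
/yogevu/:
  (1) Final Vowel Lowering: [yogevu] → [yogevo]
  (2) Progressive Voicing Assimilation: no change — [yogevo]
  (3) Velar Palatalization: [yogevo] → [yodevo]
  (4) Intervocalic Voicing: no change — [yodevo]
  (5) Final Devoicing: no change — [yodevo]

[dedade], [yodevo]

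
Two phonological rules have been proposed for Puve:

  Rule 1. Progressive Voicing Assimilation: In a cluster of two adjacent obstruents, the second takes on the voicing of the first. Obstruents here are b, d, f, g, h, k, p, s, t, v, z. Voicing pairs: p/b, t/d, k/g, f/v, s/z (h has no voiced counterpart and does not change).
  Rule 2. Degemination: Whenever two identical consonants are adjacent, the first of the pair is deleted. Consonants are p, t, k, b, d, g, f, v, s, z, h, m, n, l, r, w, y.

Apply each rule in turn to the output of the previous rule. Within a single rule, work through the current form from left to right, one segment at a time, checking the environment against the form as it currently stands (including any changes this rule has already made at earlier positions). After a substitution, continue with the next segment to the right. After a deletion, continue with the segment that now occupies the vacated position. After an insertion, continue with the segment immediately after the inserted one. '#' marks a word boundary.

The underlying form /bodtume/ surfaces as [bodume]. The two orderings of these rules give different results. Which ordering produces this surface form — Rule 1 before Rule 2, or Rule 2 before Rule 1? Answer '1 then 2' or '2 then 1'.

Order 1 then 2:
  1 Progressive Voicing Assimilation: [bodtume] → [boddume]
  2 Degemination: [boddume] → [bodume]
  result: [bodume]
Order 2 then 1:
  2 Degemination: no change — [bodtume]
  1 Progressive Voicing Assimilation: [bodtume] → [boddume]
  result: [boddume]

1 then 2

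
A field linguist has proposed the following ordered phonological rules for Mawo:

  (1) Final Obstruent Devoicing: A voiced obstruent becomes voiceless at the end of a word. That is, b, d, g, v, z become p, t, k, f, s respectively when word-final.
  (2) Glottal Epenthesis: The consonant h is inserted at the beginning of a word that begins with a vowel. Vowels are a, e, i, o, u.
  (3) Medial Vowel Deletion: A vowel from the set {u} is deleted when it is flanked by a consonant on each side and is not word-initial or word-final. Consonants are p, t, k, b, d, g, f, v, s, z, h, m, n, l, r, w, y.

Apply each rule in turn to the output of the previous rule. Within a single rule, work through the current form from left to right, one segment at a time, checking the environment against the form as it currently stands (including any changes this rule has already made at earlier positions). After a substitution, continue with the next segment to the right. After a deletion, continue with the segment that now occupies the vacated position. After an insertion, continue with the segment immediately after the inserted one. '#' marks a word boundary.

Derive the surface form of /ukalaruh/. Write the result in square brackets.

(1) Final Obstruent Devoicing: no change — [ukalaruh]
(2) Glottal Epenthesis: [ukalaruh] → [hukalaruh]
(3) Medial Vowel Deletion: [hukalaruh] → [hkalarh]

[hkalarh]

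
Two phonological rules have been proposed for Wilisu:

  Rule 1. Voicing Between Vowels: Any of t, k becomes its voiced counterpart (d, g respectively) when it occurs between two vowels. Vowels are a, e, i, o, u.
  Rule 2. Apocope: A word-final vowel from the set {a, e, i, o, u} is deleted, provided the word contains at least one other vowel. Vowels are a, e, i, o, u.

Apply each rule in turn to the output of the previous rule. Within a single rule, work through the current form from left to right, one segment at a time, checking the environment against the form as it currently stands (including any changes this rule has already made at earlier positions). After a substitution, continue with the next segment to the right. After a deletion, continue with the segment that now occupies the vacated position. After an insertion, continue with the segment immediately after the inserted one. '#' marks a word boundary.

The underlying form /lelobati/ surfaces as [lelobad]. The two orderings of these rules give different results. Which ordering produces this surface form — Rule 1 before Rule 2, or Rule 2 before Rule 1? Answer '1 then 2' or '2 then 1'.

Order 1 then 2:
  1 Voicing Between Vowels: [lelobati] → [lelobadi]
  2 Apocope: [lelobadi] → [lelobad]
  result: [lelobad]
Order 2 then 1:
  2 Apocope: [lelobati] → [lelobat]
  1 Voicing Between Vowels: no change — [lelobat]
  result: [lelobat]

1 then 2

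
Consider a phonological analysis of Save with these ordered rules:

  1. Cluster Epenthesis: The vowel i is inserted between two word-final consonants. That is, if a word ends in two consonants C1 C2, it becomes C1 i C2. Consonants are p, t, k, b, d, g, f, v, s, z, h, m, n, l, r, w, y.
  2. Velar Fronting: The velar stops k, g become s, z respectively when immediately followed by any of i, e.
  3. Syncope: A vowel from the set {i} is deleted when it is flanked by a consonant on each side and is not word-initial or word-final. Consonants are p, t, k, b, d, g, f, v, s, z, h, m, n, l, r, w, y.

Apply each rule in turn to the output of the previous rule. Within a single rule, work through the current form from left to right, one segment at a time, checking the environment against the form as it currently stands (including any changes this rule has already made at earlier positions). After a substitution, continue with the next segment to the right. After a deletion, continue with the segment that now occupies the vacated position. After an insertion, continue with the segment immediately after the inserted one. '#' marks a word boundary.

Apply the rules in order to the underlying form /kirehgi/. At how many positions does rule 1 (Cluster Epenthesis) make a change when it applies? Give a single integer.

1 Cluster Epenthesis: no change — [kirehgi]
2 Velar Fronting: [kirehgi] → [sirehzi]
3 Syncope: [sirehzi] → [srehzi]
Rule 1 changed 0 position(s).

0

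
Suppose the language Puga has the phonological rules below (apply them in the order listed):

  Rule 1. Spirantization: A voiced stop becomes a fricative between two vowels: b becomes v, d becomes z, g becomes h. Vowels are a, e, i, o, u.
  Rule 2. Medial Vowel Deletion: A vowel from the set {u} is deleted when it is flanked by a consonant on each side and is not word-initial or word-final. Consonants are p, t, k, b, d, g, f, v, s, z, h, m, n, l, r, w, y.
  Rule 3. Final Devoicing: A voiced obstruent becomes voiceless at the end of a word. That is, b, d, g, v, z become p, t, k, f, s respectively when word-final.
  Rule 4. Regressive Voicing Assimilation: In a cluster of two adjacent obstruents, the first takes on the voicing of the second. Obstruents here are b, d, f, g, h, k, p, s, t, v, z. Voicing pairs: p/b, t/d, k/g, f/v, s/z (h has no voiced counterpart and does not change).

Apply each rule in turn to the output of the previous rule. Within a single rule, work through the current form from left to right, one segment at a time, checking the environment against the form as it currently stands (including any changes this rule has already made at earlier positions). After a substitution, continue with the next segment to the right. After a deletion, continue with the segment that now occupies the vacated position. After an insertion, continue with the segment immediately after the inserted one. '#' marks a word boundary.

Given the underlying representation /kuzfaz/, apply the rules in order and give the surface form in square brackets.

Rule 1 Spirantization: no change — [kuzfaz]
Rule 2 Medial Vowel Deletion: [kuzfaz] → [kzfaz]
Rule 3 Final Devoicing: [kzfaz] → [kzfas]
Rule 4 Regressive Voicing Assimilation: [kzfas] → [gsfas]

[gsfas]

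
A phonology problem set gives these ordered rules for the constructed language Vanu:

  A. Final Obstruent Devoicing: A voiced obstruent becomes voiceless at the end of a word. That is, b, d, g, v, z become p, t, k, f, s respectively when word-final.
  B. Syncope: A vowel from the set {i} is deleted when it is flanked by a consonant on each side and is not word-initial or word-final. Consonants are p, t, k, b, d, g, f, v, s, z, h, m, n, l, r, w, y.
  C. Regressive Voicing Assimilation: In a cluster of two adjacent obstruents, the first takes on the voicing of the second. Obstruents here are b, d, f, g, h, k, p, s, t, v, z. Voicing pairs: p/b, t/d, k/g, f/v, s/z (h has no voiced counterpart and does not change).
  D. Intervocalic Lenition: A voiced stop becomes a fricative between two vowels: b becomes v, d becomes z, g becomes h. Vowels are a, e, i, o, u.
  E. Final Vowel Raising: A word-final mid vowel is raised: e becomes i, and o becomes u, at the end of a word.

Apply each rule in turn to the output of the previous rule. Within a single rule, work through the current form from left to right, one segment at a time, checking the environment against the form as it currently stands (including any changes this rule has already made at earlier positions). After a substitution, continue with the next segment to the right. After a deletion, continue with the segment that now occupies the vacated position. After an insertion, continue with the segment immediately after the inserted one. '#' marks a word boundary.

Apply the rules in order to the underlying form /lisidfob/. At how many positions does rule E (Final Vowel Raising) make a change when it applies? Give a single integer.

A Final Obstruent Devoicing: [lisidfob] → [lisidfop]
B Syncope: [lisidfop] → [lsdfop]
C Regressive Voicing Assimilation: [lsdfop] → [lztfop]
D Intervocalic Lenition: no change — [lztfop]
E Final Vowel Raising: no change — [lztfop]
Rule E changed 0 position(s).

0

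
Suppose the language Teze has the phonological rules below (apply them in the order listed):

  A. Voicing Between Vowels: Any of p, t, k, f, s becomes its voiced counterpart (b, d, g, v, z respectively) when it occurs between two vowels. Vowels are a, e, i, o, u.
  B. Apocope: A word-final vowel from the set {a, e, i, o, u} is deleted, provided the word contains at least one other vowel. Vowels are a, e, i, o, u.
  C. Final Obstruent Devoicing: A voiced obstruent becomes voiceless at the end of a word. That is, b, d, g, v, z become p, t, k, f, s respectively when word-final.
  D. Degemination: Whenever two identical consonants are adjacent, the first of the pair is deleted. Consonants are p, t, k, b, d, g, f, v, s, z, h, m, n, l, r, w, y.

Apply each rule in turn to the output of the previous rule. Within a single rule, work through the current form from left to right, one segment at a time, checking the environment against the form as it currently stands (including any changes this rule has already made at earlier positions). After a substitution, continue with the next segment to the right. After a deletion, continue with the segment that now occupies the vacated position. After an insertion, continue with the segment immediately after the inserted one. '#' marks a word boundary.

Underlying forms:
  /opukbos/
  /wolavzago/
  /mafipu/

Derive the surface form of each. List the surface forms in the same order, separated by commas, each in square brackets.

[obukbos], [wolavzak], [mavip]

/opukbos/:
  A Voicing Between Vowels: [opukbos] → [obukbos]
  B Apocope: no change — [obukbos]
  C Final Obstruent Devoicing: no change — [obukbos]
  D Degemination: no change — [obukbos]
/wolavzago/:
  A Voicing Between Vowels: no change — [wolavzago]
  B Apocope: [wolavzago] → [wolavzag]
  C Final Obstruent Devoicing: [wolavzag] → [wolavzak]
  D Degemination: no change — [wolavzak]
/mafipu/:
  A Voicing Between Vowels: [mafipu] → [mavibu]
  B Apocope: [mavibu] → [mavib]
  C Final Obstruent Devoicing: [mavib] → [mavip]
  D Degemination: no change — [mavip]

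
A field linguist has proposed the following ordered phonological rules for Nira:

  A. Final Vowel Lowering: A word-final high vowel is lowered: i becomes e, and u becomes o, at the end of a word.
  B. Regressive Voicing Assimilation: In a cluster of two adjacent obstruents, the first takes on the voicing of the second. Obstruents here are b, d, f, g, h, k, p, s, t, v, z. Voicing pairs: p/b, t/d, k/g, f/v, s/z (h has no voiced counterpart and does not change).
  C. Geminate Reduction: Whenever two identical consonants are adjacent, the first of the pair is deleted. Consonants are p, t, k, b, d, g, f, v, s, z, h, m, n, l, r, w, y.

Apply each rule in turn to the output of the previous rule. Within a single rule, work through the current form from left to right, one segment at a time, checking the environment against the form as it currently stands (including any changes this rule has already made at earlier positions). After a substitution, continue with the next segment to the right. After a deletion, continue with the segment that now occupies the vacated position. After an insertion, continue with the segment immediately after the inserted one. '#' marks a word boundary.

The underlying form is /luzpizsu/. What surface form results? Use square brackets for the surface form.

[luspiso]

A Final Vowel Lowering: [luzpizsu] → [luzpizso]
B Regressive Voicing Assimilation: [luzpizso] → [luspisso]
C Geminate Reduction: [luspisso] → [luspiso]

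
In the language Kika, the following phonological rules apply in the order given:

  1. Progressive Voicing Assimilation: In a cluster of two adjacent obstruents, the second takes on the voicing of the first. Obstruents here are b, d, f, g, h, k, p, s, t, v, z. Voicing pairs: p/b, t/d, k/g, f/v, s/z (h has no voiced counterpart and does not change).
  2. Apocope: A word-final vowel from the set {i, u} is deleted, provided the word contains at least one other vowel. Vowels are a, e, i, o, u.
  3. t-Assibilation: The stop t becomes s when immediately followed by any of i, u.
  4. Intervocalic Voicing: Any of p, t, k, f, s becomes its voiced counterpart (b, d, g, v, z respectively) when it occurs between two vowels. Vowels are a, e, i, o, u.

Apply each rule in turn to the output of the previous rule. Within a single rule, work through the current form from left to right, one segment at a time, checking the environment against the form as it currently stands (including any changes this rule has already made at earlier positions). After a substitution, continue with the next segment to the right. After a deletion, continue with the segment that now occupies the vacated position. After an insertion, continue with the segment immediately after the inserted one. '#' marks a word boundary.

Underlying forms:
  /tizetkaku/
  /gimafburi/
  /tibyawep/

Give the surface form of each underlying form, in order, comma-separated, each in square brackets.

[sizetkak], [gimafpur], [sibyawep]

/tizetkaku/:
  1 Progressive Voicing Assimilation: no change — [tizetkaku]
  2 Apocope: [tizetkaku] → [tizetkak]
  3 t-Assibilation: [tizetkak] → [sizetkak]
  4 Intervocalic Voicing: no change — [sizetkak]
/gimafburi/:
  1 Progressive Voicing Assimilation: [gimafburi] → [gimafpuri]
  2 Apocope: [gimafpuri] → [gimafpur]
  3 t-Assibilation: no change — [gimafpur]
  4 Intervocalic Voicing: no change — [gimafpur]
/tibyawep/:
  1 Progressive Voicing Assimilation: no change — [tibyawep]
  2 Apocope: no change — [tibyawep]
  3 t-Assibilation: [tibyawep] → [sibyawep]
  4 Intervocalic Voicing: no change — [sibyawep]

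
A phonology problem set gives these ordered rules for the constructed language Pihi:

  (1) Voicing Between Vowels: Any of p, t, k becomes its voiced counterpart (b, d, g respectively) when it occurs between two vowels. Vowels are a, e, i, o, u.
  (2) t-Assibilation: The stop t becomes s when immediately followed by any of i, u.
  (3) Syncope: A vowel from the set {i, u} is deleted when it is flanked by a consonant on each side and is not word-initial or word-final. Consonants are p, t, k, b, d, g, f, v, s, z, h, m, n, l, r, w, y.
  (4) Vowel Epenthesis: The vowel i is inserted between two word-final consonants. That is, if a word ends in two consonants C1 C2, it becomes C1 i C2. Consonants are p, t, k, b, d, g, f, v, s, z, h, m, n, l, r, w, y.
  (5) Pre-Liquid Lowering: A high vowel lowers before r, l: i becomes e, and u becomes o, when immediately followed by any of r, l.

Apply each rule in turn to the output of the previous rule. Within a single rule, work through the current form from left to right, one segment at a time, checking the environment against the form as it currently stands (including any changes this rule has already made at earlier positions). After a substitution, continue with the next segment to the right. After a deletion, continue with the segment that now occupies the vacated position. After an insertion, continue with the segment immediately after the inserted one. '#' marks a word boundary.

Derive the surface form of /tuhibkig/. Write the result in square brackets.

(1) Voicing Between Vowels: no change — [tuhibkig]
(2) t-Assibilation: [tuhibkig] → [suhibkig]
(3) Syncope: [suhibkig] → [shbkg]
(4) Vowel Epenthesis: [shbkg] → [shbkig]
(5) Pre-Liquid Lowering: no change — [shbkig]

[shbkig]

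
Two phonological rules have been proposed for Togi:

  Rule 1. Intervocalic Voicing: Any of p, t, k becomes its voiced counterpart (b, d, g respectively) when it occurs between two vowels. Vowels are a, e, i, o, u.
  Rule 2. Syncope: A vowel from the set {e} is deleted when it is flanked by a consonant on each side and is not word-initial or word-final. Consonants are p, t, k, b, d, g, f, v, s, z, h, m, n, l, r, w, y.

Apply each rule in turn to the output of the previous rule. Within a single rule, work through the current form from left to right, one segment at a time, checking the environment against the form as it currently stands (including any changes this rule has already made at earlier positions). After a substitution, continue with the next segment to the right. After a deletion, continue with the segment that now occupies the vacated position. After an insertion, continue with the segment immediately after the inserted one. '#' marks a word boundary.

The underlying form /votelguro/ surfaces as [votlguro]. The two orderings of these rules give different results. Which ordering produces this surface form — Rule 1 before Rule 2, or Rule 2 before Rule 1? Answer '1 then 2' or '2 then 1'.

Order 1 then 2:
  1 Intervocalic Voicing: [votelguro] → [vodelguro]
  2 Syncope: [vodelguro] → [vodlguro]
  result: [vodlguro]
Order 2 then 1:
  2 Syncope: [votelguro] → [votlguro]
  1 Intervocalic Voicing: no change — [votlguro]
  result: [votlguro]

2 then 1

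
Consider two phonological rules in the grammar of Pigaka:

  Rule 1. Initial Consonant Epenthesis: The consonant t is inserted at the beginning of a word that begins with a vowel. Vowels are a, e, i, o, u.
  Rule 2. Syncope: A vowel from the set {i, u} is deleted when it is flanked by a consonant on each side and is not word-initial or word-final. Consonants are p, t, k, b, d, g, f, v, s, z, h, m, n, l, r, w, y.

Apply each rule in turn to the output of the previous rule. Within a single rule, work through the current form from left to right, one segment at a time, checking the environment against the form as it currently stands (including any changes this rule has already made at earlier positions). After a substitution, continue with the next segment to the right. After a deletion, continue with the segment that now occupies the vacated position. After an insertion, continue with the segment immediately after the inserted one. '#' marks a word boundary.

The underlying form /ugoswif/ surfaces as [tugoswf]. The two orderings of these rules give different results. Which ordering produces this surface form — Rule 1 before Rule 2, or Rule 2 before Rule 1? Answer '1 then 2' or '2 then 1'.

Order 1 then 2:
  1 Initial Consonant Epenthesis: [ugoswif] → [tugoswif]
  2 Syncope: [tugoswif] → [tgoswf]
  result: [tgoswf]
Order 2 then 1:
  2 Syncope: [ugoswif] → [ugoswf]
  1 Initial Consonant Epenthesis: [ugoswf] → [tugoswf]
  result: [tugoswf]

2 then 1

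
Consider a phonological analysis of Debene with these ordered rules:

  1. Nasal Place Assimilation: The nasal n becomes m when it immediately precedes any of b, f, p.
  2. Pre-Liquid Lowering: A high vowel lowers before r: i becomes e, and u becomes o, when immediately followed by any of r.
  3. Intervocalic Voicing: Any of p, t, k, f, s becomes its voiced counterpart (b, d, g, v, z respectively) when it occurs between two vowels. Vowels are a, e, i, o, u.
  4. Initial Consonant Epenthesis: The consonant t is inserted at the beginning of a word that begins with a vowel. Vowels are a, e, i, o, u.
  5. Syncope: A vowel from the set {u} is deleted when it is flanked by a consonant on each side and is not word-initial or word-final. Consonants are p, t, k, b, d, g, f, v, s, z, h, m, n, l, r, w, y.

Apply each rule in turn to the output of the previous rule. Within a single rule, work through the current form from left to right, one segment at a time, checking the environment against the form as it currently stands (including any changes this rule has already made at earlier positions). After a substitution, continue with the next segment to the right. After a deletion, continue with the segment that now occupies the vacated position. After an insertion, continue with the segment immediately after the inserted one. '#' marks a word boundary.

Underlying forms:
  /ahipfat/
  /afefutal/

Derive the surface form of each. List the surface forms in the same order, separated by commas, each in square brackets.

[tahipfat], [tavevdal]

/ahipfat/:
  1 Nasal Place Assimilation: no change — [ahipfat]
  2 Pre-Liquid Lowering: no change — [ahipfat]
  3 Intervocalic Voicing: no change — [ahipfat]
  4 Initial Consonant Epenthesis: [ahipfat] → [tahipfat]
  5 Syncope: no change — [tahipfat]
/afefutal/:
  1 Nasal Place Assimilation: no change — [afefutal]
  2 Pre-Liquid Lowering: no change — [afefutal]
  3 Intervocalic Voicing: [afefutal] → [avevudal]
  4 Initial Consonant Epenthesis: [avevudal] → [tavevudal]
  5 Syncope: [tavevudal] → [tavevdal]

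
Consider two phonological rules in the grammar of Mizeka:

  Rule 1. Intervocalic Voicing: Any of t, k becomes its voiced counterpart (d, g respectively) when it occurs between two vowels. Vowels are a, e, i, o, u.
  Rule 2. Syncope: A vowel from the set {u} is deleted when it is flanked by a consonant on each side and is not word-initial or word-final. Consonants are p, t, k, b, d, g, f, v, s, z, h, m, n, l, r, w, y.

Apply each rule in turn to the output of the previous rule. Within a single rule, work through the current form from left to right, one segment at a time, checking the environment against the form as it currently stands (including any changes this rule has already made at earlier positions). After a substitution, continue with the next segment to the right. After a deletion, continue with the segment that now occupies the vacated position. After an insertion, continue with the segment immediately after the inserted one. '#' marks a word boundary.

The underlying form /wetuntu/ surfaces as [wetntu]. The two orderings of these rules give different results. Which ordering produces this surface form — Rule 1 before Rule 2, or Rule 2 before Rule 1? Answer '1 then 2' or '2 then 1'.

2 then 1

Order 1 then 2:
  1 Intervocalic Voicing: [wetuntu] → [weduntu]
  2 Syncope: [weduntu] → [wedntu]
  result: [wedntu]
Order 2 then 1:
  2 Syncope: [wetuntu] → [wetntu]
  1 Intervocalic Voicing: no change — [wetntu]
  result: [wetntu]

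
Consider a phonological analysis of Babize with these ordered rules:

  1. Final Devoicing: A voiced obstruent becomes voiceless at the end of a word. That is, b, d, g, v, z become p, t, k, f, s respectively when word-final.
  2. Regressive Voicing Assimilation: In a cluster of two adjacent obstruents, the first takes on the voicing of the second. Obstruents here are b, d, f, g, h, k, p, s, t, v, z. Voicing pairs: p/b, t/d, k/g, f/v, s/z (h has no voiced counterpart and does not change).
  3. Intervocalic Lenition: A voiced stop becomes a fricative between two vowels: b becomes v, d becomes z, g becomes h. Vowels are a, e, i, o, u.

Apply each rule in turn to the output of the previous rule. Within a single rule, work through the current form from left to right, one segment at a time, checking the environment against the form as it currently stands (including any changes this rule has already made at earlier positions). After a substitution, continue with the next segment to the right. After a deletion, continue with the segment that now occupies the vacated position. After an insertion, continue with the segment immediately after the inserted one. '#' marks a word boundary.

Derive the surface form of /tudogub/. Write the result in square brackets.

1 Final Devoicing: [tudogub] → [tudogup]
2 Regressive Voicing Assimilation: no change — [tudogup]
3 Intervocalic Lenition: [tudogup] → [tuzohup]

[tuzohup]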